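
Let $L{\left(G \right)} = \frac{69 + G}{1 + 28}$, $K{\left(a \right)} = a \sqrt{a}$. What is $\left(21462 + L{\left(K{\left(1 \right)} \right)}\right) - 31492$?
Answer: $- \frac{290800}{29} \approx -10028.0$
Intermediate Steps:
$K{\left(a \right)} = a^{\frac{3}{2}}$
$L{\left(G \right)} = \frac{69}{29} + \frac{G}{29}$ ($L{\left(G \right)} = \frac{69 + G}{29} = \left(69 + G\right) \frac{1}{29} = \frac{69}{29} + \frac{G}{29}$)
$\left(21462 + L{\left(K{\left(1 \right)} \right)}\right) - 31492 = \left(21462 + \left(\frac{69}{29} + \frac{1^{\frac{3}{2}}}{29}\right)\right) - 31492 = \left(21462 + \left(\frac{69}{29} + \frac{1}{29} \cdot 1\right)\right) - 31492 = \left(21462 + \left(\frac{69}{29} + \frac{1}{29}\right)\right) - 31492 = \left(21462 + \frac{70}{29}\right) - 31492 = \frac{622468}{29} - 31492 = - \frac{290800}{29}$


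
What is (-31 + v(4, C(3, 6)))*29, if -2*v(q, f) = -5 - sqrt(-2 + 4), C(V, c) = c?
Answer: -1653/2 + 29*sqrt(2)/2 ≈ -805.99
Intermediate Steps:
v(q, f) = 5/2 + sqrt(2)/2 (v(q, f) = -(-5 - sqrt(-2 + 4))/2 = -(-5 - sqrt(2))/2 = 5/2 + sqrt(2)/2)
(-31 + v(4, C(3, 6)))*29 = (-31 + (5/2 + sqrt(2)/2))*29 = (-57/2 + sqrt(2)/2)*29 = -1653/2 + 29*sqrt(2)/2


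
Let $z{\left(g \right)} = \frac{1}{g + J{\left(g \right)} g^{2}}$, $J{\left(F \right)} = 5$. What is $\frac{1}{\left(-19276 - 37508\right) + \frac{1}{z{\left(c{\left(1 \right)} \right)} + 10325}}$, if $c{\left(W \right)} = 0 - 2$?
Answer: $- \frac{185851}{10553363166} \approx -1.7611 \cdot 10^{-5}$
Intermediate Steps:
$c{\left(W \right)} = -2$
$z{\left(g \right)} = \frac{1}{g + 5 g^{2}}$
$\frac{1}{\left(-19276 - 37508\right) + \frac{1}{z{\left(c{\left(1 \right)} \right)} + 10325}} = \frac{1}{\left(-19276 - 37508\right) + \frac{1}{\frac{1}{\left(-2\right) \left(1 + 5 \left(-2\right)\right)} + 10325}} = \frac{1}{\left(-19276 - 37508\right) + \frac{1}{- \frac{1}{2 \left(1 - 10\right)} + 10325}} = \frac{1}{-56784 + \frac{1}{- \frac{1}{2 \left(-9\right)} + 10325}} = \frac{1}{-56784 + \frac{1}{\left(- \frac{1}{2}\right) \left(- \frac{1}{9}\right) + 10325}} = \frac{1}{-56784 + \frac{1}{\frac{1}{18} + 10325}} = \frac{1}{-56784 + \frac{1}{\frac{185851}{18}}} = \frac{1}{-56784 + \frac{18}{185851}} = \frac{1}{- \frac{10553363166}{185851}} = - \frac{185851}{10553363166}$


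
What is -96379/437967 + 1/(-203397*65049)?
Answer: -141685391367406/643849031217339 ≈ -0.22006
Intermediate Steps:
-96379/437967 + 1/(-203397*65049) = -96379*1/437967 - 1/203397*1/65049 = -96379/437967 - 1/13230771453 = -141685391367406/643849031217339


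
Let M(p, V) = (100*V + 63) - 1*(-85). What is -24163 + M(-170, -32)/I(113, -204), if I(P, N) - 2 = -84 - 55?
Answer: -3307279/137 ≈ -24141.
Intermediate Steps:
I(P, N) = -137 (I(P, N) = 2 + (-84 - 55) = 2 - 139 = -137)
M(p, V) = 148 + 100*V (M(p, V) = (63 + 100*V) + 85 = 148 + 100*V)
-24163 + M(-170, -32)/I(113, -204) = -24163 + (148 + 100*(-32))/(-137) = -24163 + (148 - 3200)*(-1/137) = -24163 - 3052*(-1/137) = -24163 + 3052/137 = -3307279/137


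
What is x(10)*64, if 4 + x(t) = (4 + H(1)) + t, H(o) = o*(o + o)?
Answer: 768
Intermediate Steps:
H(o) = 2*o**2 (H(o) = o*(2*o) = 2*o**2)
x(t) = 2 + t (x(t) = -4 + ((4 + 2*1**2) + t) = -4 + ((4 + 2*1) + t) = -4 + ((4 + 2) + t) = -4 + (6 + t) = 2 + t)
x(10)*64 = (2 + 10)*64 = 12*64 = 768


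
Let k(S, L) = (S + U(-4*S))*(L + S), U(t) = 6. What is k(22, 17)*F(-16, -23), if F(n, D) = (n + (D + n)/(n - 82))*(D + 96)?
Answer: -8706126/7 ≈ -1.2437e+6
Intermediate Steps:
F(n, D) = (96 + D)*(n + (D + n)/(-82 + n)) (F(n, D) = (n + (D + n)/(-82 + n))*(96 + D) = (96 + D)*(n + (D + n)/(-82 + n)))
k(S, L) = (6 + S)*(L + S) (k(S, L) = (S + 6)*(L + S) = (6 + S)*(L + S))
k(22, 17)*F(-16, -23) = (22**2 + 6*17 + 6*22 + 17*22)*(((-23)**2 - 7776*(-16) + 96*(-23) + 96*(-16)**2 - 23*(-16)**2 - 81*(-23)*(-16))/(-82 - 16)) = (484 + 102 + 132 + 374)*((529 + 124416 - 2208 + 96*256 - 23*256 - 29808)/(-98)) = 1092*(-(529 + 124416 - 2208 + 24576 - 5888 - 29808)/98) = 1092*(-1/98*111617) = 1092*(-111617/98) = -8706126/7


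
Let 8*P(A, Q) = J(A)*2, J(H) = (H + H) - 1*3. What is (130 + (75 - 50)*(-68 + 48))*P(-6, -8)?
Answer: 2775/2 ≈ 1387.5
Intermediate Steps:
J(H) = -3 + 2*H (J(H) = 2*H - 3 = -3 + 2*H)
P(A, Q) = -¾ + A/2 (P(A, Q) = ((-3 + 2*A)*2)/8 = (-6 + 4*A)/8 = -¾ + A/2)
(130 + (75 - 50)*(-68 + 48))*P(-6, -8) = (130 + (75 - 50)*(-68 + 48))*(-¾ + (½)*(-6)) = (130 + 25*(-20))*(-¾ - 3) = (130 - 500)*(-15/4) = -370*(-15/4) = 2775/2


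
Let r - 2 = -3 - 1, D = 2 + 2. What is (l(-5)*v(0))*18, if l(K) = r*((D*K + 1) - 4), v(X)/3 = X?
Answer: 0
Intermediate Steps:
D = 4
r = -2 (r = 2 + (-3 - 1) = 2 - 4 = -2)
v(X) = 3*X
l(K) = 6 - 8*K (l(K) = -2*((4*K + 1) - 4) = -2*((1 + 4*K) - 4) = -2*(-3 + 4*K) = 6 - 8*K)
(l(-5)*v(0))*18 = ((6 - 8*(-5))*(3*0))*18 = ((6 + 40)*0)*18 = (46*0)*18 = 0*18 = 0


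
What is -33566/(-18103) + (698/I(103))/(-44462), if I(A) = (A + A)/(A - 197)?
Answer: 38177207/20510699 ≈ 1.8613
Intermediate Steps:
I(A) = 2*A/(-197 + A) (I(A) = (2*A)/(-197 + A) = 2*A/(-197 + A))
-33566/(-18103) + (698/I(103))/(-44462) = -33566/(-18103) + (698/((2*103/(-197 + 103))))/(-44462) = -33566*(-1/18103) + (698/((2*103/(-94))))*(-1/44462) = 33566/18103 + (698/((2*103*(-1/94))))*(-1/44462) = 33566/18103 + (698/(-103/47))*(-1/44462) = 33566/18103 + (698*(-47/103))*(-1/44462) = 33566/18103 - 32806/103*(-1/44462) = 33566/18103 + 349/48719 = 38177207/20510699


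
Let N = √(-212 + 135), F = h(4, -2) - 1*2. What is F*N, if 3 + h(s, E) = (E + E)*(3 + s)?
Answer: -33*I*√77 ≈ -289.57*I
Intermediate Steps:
h(s, E) = -3 + 2*E*(3 + s) (h(s, E) = -3 + (E + E)*(3 + s) = -3 + (2*E)*(3 + s) = -3 + 2*E*(3 + s))
F = -33 (F = (-3 + 6*(-2) + 2*(-2)*4) - 1*2 = (-3 - 12 - 16) - 2 = -31 - 2 = -33)
N = I*√77 (N = √(-77) = I*√77 ≈ 8.775*I)
F*N = -33*I*√77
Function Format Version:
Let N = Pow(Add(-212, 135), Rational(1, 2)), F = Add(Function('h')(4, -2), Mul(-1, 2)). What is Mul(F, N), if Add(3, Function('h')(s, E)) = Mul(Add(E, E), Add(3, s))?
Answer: Mul(-33, I, Pow(77, Rational(1, 2))) ≈ Mul(-289.57, I)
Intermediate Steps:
Function('h')(s, E) = Add(-3, Mul(2, E, Add(3, s))) (Function('h')(s, E) = Add(-3, Mul(Add(E, E), Add(3, s))) = Add(-3, Mul(Mul(2, E), Add(3, s))) = Add(-3, Mul(2, E, Add(3, s))))
F = -33 (F = Add(Add(-3, Mul(6, -2), Mul(2, -2, 4)), Mul(-1, 2)) = Add(Add(-3, -12, -16), -2) = Add(-31, -2) = -33)
N = Mul(I, Pow(77, Rational(1, 2))) (N = Pow(-77, Rational(1, 2)) = Mul(I, Pow(77, Rational(1, 2))) ≈ Mul(8.7750, I))
Mul(F, N) = Mul(-33, Mul(I, Pow(77, Rational(1, 2)))) = Mul(-33, I, Pow(77, Rational(1, 2)))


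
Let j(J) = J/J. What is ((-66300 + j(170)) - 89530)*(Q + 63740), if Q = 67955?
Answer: -20521900155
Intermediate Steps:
j(J) = 1
((-66300 + j(170)) - 89530)*(Q + 63740) = ((-66300 + 1) - 89530)*(67955 + 63740) = (-66299 - 89530)*131695 = -155829*131695 = -20521900155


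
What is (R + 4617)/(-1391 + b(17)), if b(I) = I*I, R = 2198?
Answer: -235/38 ≈ -6.1842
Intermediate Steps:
b(I) = I²
(R + 4617)/(-1391 + b(17)) = (2198 + 4617)/(-1391 + 17²) = 6815/(-1391 + 289) = 6815/(-1102) = 6815*(-1/1102) = -235/38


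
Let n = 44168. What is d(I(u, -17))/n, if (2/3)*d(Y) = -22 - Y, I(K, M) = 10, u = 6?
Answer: -6/5521 ≈ -0.0010868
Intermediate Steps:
d(Y) = -33 - 3*Y/2 (d(Y) = 3*(-22 - Y)/2 = -33 - 3*Y/2)
d(I(u, -17))/n = (-33 - 3/2*10)/44168 = (-33 - 15)*(1/44168) = -48*1/44168 = -6/5521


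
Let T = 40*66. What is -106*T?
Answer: -279840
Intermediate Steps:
T = 2640
-106*T = -106*2640 = -279840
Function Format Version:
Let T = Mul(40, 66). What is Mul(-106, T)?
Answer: -279840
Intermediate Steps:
T = 2640
Mul(-106, T) = Mul(-106, 2640) = -279840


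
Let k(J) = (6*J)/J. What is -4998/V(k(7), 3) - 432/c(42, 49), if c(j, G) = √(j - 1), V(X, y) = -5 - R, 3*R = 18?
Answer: 4998/11 - 432*√41/41 ≈ 386.90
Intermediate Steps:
R = 6 (R = (⅓)*18 = 6)
k(J) = 6
V(X, y) = -11 (V(X, y) = -5 - 1*6 = -5 - 6 = -11)
c(j, G) = √(-1 + j)
-4998/V(k(7), 3) - 432/c(42, 49) = -4998/(-11) - 432/√(-1 + 42) = -4998*(-1/11) - 432*√41/41 = 4998/11 - 432*√41/41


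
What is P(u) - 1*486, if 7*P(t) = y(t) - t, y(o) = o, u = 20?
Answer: -486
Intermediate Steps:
P(t) = 0 (P(t) = (t - t)/7 = (⅐)*0 = 0)
P(u) - 1*486 = 0 - 1*486 = 0 - 486 = -486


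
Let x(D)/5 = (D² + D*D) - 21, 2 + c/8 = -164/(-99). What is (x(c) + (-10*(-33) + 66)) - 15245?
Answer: -145824314/9801 ≈ -14879.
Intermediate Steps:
c = -272/99 (c = -16 + 8*(-164/(-99)) = -16 + 8*(-164*(-1/99)) = -16 + 8*(164/99) = -16 + 1312/99 = -272/99 ≈ -2.7475)
x(D) = -105 + 10*D² (x(D) = 5*((D² + D*D) - 21) = 5*((D² + D²) - 21) = 5*(2*D² - 21) = 5*(-21 + 2*D²) = -105 + 10*D²)
(x(c) + (-10*(-33) + 66)) - 15245 = ((-105 + 10*(-272/99)²) + (-10*(-33) + 66)) - 15245 = ((-105 + 10*(73984/9801)) + (330 + 66)) - 15245 = ((-105 + 739840/9801) + 396) - 15245 = (-289265/9801 + 396) - 15245 = 3591931/9801 - 15245 = -145824314/9801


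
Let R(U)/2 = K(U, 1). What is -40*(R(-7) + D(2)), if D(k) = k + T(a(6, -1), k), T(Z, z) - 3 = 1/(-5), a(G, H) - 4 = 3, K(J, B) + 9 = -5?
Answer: 928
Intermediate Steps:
K(J, B) = -14 (K(J, B) = -9 - 5 = -14)
R(U) = -28 (R(U) = 2*(-14) = -28)
a(G, H) = 7 (a(G, H) = 4 + 3 = 7)
T(Z, z) = 14/5 (T(Z, z) = 3 + 1/(-5) = 3 - ⅕ = 14/5)
D(k) = 14/5 + k (D(k) = k + 14/5 = 14/5 + k)
-40*(R(-7) + D(2)) = -40*(-28 + (14/5 + 2)) = -40*(-28 + 24/5) = -40*(-116/5) = 928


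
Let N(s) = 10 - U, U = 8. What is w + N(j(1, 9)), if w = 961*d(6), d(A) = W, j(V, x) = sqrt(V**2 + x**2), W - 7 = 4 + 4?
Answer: 14417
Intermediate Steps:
W = 15 (W = 7 + (4 + 4) = 7 + 8 = 15)
d(A) = 15
w = 14415 (w = 961*15 = 14415)
N(s) = 2 (N(s) = 10 - 1*8 = 10 - 8 = 2)
w + N(j(1, 9)) = 14415 + 2 = 14417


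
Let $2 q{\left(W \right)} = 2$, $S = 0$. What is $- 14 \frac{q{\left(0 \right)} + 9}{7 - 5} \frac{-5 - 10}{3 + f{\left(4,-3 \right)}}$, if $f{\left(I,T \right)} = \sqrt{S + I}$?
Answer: $210$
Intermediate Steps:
$f{\left(I,T \right)} = \sqrt{I}$ ($f{\left(I,T \right)} = \sqrt{0 + I} = \sqrt{I}$)
$q{\left(W \right)} = 1$ ($q{\left(W \right)} = \frac{1}{2} \cdot 2 = 1$)
$- 14 \frac{q{\left(0 \right)} + 9}{7 - 5} \frac{-5 - 10}{3 + f{\left(4,-3 \right)}} = - 14 \frac{1 + 9}{7 - 5} \frac{-5 - 10}{3 + \sqrt{4}} = - 14 \cdot \frac{10}{2} \left(- \frac{15}{3 + 2}\right) = - 14 \cdot 10 \cdot \frac{1}{2} \left(- \frac{15}{5}\right) = \left(-14\right) 5 \left(\left(-15\right) \frac{1}{5}\right) = \left(-70\right) \left(-3\right) = 210$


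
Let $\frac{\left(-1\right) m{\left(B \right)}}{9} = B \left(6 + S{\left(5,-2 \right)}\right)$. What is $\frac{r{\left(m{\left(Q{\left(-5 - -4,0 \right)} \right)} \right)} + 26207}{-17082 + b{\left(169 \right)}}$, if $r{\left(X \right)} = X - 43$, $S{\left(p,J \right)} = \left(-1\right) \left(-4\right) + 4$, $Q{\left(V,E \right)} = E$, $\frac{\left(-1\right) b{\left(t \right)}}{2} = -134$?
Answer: $- \frac{13082}{8407} \approx -1.5561$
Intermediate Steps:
$b{\left(t \right)} = 268$ ($b{\left(t \right)} = \left(-2\right) \left(-134\right) = 268$)
$S{\left(p,J \right)} = 8$ ($S{\left(p,J \right)} = 4 + 4 = 8$)
$m{\left(B \right)} = - 126 B$ ($m{\left(B \right)} = - 9 B \left(6 + 8\right) = - 9 B 14 = - 9 \cdot 14 B = - 126 B$)
$r{\left(X \right)} = -43 + X$
$\frac{r{\left(m{\left(Q{\left(-5 - -4,0 \right)} \right)} \right)} + 26207}{-17082 + b{\left(169 \right)}} = \frac{\left(-43 - 0\right) + 26207}{-17082 + 268} = \frac{\left(-43 + 0\right) + 26207}{-16814} = \left(-43 + 26207\right) \left(- \frac{1}{16814}\right) = 26164 \left(- \frac{1}{16814}\right) = - \frac{13082}{8407}$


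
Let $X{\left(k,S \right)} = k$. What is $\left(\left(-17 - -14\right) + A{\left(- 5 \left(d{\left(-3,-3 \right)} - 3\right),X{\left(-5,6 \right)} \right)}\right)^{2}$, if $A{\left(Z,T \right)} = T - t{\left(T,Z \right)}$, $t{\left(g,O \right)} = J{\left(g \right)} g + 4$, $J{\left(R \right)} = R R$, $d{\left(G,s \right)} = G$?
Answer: $12769$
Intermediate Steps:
$J{\left(R \right)} = R^{2}$
$t{\left(g,O \right)} = 4 + g^{3}$ ($t{\left(g,O \right)} = g^{2} g + 4 = g^{3} + 4 = 4 + g^{3}$)
$A{\left(Z,T \right)} = -4 + T - T^{3}$ ($A{\left(Z,T \right)} = T - \left(4 + T^{3}\right) = -4 + T - T^{3}$)
$\left(\left(-17 - -14\right) + A{\left(- 5 \left(d{\left(-3,-3 \right)} - 3\right),X{\left(-5,6 \right)} \right)}\right)^{2} = \left(\left(-17 - -14\right) - -116\right)^{2} = \left(\left(-17 + 14\right) - -116\right)^{2} = \left(-3 - -116\right)^{2} = \left(-3 + 116\right)^{2} = 113^{2} = 12769$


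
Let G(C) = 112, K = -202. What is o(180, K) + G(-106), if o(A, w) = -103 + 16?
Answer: 25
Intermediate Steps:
o(A, w) = -87
o(180, K) + G(-106) = -87 + 112 = 25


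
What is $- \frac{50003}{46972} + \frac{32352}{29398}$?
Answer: $\frac{24824975}{690441428} \approx 0.035955$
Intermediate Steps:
$- \frac{50003}{46972} + \frac{32352}{29398} = \left(-50003\right) \frac{1}{46972} + 32352 \cdot \frac{1}{29398} = - \frac{50003}{46972} + \frac{16176}{14699} = \frac{24824975}{690441428}$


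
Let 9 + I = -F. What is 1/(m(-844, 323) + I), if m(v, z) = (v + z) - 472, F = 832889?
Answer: -1/833891 ≈ -1.1992e-6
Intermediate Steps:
m(v, z) = -472 + v + z
I = -832898 (I = -9 - 1*832889 = -9 - 832889 = -832898)
1/(m(-844, 323) + I) = 1/((-472 - 844 + 323) - 832898) = 1/(-993 - 832898) = 1/(-833891) = -1/833891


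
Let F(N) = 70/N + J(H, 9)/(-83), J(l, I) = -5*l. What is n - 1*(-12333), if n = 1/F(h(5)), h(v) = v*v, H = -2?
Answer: 13714711/1112 ≈ 12333.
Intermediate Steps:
h(v) = v²
F(N) = -10/83 + 70/N (F(N) = 70/N - 5*(-2)/(-83) = 70/N + 10*(-1/83) = 70/N - 10/83 = -10/83 + 70/N)
n = 415/1112 (n = 1/(-10/83 + 70/(5²)) = 1/(-10/83 + 70/25) = 1/(-10/83 + 70*(1/25)) = 1/(-10/83 + 14/5) = 1/(1112/415) = 415/1112 ≈ 0.37320)
n - 1*(-12333) = 415/1112 - 1*(-12333) = 415/1112 + 12333 = 13714711/1112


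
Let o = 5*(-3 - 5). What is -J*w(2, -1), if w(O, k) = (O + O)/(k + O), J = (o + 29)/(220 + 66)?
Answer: 2/13 ≈ 0.15385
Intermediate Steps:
o = -40 (o = 5*(-8) = -40)
J = -1/26 (J = (-40 + 29)/(220 + 66) = -11/286 = -11*1/286 = -1/26 ≈ -0.038462)
w(O, k) = 2*O/(O + k) (w(O, k) = (2*O)/(O + k) = 2*O/(O + k))
-J*w(2, -1) = -(-1)*2*2/(2 - 1)/26 = -(-1)*2*2/1/26 = -(-1)*2*2*1/26 = -(-1)*4/26 = -1*(-2/13) = 2/13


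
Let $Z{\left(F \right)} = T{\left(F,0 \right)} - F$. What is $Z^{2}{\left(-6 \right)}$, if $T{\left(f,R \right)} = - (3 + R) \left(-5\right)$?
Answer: $441$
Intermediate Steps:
$T{\left(f,R \right)} = 15 + 5 R$ ($T{\left(f,R \right)} = \left(-3 - R\right) \left(-5\right) = 15 + 5 R$)
$Z{\left(F \right)} = 15 - F$ ($Z{\left(F \right)} = \left(15 + 5 \cdot 0\right) - F = \left(15 + 0\right) - F = 15 - F$)
$Z^{2}{\left(-6 \right)} = \left(15 - -6\right)^{2} = \left(15 + 6\right)^{2} = 21^{2} = 441$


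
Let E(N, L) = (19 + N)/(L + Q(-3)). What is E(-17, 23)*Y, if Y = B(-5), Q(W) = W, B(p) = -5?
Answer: -½ ≈ -0.50000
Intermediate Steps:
Y = -5
E(N, L) = (19 + N)/(-3 + L) (E(N, L) = (19 + N)/(L - 3) = (19 + N)/(-3 + L))
E(-17, 23)*Y = ((19 - 17)/(-3 + 23))*(-5) = (2/20)*(-5) = ((1/20)*2)*(-5) = (⅒)*(-5) = -½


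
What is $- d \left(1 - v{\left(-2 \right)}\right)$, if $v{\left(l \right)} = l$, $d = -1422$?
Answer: $4266$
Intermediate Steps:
$- d \left(1 - v{\left(-2 \right)}\right) = - \left(-1422\right) \left(1 - -2\right) = - \left(-1422\right) \left(1 + 2\right) = - \left(-1422\right) 3 = \left(-1\right) \left(-4266\right) = 4266$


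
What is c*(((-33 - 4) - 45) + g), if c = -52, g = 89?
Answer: -364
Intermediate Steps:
c*(((-33 - 4) - 45) + g) = -52*(((-33 - 4) - 45) + 89) = -52*((-37 - 45) + 89) = -52*(-82 + 89) = -52*7 = -364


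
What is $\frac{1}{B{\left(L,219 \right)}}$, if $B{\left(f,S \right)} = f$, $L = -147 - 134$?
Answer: $- \frac{1}{281} \approx -0.0035587$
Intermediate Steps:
$L = -281$ ($L = -147 - 134 = -281$)
$\frac{1}{B{\left(L,219 \right)}} = \frac{1}{-281} = - \frac{1}{281}$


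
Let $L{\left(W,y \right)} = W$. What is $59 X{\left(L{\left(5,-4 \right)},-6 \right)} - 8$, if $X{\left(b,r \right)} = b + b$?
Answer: $582$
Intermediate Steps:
$X{\left(b,r \right)} = 2 b$
$59 X{\left(L{\left(5,-4 \right)},-6 \right)} - 8 = 59 \cdot 2 \cdot 5 - 8 = 59 \cdot 10 - 8 = 590 - 8 = 582$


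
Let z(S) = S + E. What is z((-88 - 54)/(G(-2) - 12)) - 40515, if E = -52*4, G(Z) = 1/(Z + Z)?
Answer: -1994859/49 ≈ -40711.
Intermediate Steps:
G(Z) = 1/(2*Z)
E = -208
z(S) = -208 + S (z(S) = S - 208 = -208 + S)
z((-88 - 54)/(G(-2) - 12)) - 40515 = (-208 + (-88 - 54)/((½)/(-2) - 12)) - 40515 = (-208 - 142/((½)*(-½) - 12)) - 40515 = (-208 - 142/(-¼ - 12)) - 40515 = (-208 - 142/(-49/4)) - 40515 = (-208 - 142*(-4/49)) - 40515 = (-208 + 568/49) - 40515 = -9624/49 - 40515 = -1994859/49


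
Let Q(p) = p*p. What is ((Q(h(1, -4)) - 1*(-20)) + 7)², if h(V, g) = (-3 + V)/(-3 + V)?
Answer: 784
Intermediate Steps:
h(V, g) = 1
Q(p) = p²
((Q(h(1, -4)) - 1*(-20)) + 7)² = ((1² - 1*(-20)) + 7)² = ((1 + 20) + 7)² = (21 + 7)² = 28² = 784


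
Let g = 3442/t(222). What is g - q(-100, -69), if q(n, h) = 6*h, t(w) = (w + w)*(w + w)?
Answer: 40808873/98568 ≈ 414.02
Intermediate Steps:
t(w) = 4*w² (t(w) = (2*w)*(2*w) = 4*w²)
g = 1721/98568 (g = 3442/((4*222²)) = 3442/((4*49284)) = 3442/197136 = 3442*(1/197136) = 1721/98568 ≈ 0.017460)
g - q(-100, -69) = 1721/98568 - 6*(-69) = 1721/98568 - 1*(-414) = 1721/98568 + 414 = 40808873/98568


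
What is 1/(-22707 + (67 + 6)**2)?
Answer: -1/17378 ≈ -5.7544e-5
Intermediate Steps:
1/(-22707 + (67 + 6)**2) = 1/(-22707 + 73**2) = 1/(-22707 + 5329) = 1/(-17378) = -1/17378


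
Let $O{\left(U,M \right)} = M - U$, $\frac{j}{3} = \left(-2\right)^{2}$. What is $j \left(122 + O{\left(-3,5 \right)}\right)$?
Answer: $1560$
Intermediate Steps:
$j = 12$ ($j = 3 \left(-2\right)^{2} = 3 \cdot 4 = 12$)
$j \left(122 + O{\left(-3,5 \right)}\right) = 12 \left(122 + \left(5 - -3\right)\right) = 12 \left(122 + \left(5 + 3\right)\right) = 12 \left(122 + 8\right) = 12 \cdot 130 = 1560$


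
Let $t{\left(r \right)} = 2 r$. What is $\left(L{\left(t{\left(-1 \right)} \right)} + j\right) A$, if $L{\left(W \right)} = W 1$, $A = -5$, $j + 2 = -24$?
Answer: $140$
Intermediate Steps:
$j = -26$ ($j = -2 - 24 = -26$)
$L{\left(W \right)} = W$
$\left(L{\left(t{\left(-1 \right)} \right)} + j\right) A = \left(2 \left(-1\right) - 26\right) \left(-5\right) = \left(-2 - 26\right) \left(-5\right) = \left(-28\right) \left(-5\right) = 140$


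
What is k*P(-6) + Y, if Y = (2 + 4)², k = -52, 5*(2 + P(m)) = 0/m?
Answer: 140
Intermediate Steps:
P(m) = -2 (P(m) = -2 + (0/m)/5 = -2 + (⅕)*0 = -2 + 0 = -2)
Y = 36 (Y = 6² = 36)
k*P(-6) + Y = -52*(-2) + 36 = 104 + 36 = 140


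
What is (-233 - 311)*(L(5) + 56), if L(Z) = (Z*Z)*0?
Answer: -30464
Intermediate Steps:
L(Z) = 0 (L(Z) = Z²*0 = 0)
(-233 - 311)*(L(5) + 56) = (-233 - 311)*(0 + 56) = -544*56 = -30464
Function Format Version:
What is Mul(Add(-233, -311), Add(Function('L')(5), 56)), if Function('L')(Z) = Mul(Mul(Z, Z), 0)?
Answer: -30464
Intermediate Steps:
Function('L')(Z) = 0 (Function('L')(Z) = Mul(Pow(Z, 2), 0) = 0)
Mul(Add(-233, -311), Add(Function('L')(5), 56)) = Mul(Add(-233, -311), Add(0, 56)) = Mul(-544, 56) = -30464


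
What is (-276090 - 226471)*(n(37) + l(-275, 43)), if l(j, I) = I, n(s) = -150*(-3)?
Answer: -247762573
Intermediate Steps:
n(s) = 450
(-276090 - 226471)*(n(37) + l(-275, 43)) = (-276090 - 226471)*(450 + 43) = -502561*493 = -247762573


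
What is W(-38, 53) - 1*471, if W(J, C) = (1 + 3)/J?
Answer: -8951/19 ≈ -471.11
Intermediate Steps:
W(J, C) = 4/J
W(-38, 53) - 1*471 = 4/(-38) - 1*471 = 4*(-1/38) - 471 = -2/19 - 471 = -8951/19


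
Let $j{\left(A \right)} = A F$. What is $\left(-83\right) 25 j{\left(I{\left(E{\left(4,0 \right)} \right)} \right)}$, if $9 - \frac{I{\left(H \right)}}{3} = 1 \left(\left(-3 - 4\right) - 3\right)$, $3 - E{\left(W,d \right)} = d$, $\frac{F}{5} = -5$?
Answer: $2956875$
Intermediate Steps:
$F = -25$ ($F = 5 \left(-5\right) = -25$)
$E{\left(W,d \right)} = 3 - d$
$I{\left(H \right)} = 57$ ($I{\left(H \right)} = 27 - 3 \cdot 1 \left(\left(-3 - 4\right) - 3\right) = 27 - 3 \cdot 1 \left(-7 - 3\right) = 27 - 3 \cdot 1 \left(-10\right) = 27 - -30 = 27 + 30 = 57$)
$j{\left(A \right)} = - 25 A$ ($j{\left(A \right)} = A \left(-25\right) = - 25 A$)
$\left(-83\right) 25 j{\left(I{\left(E{\left(4,0 \right)} \right)} \right)} = \left(-83\right) 25 \left(\left(-25\right) 57\right) = \left(-2075\right) \left(-1425\right) = 2956875$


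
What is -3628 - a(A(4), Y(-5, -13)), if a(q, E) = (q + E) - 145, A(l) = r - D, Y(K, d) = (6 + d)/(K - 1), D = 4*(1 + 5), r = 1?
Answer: -20767/6 ≈ -3461.2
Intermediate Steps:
D = 24 (D = 4*6 = 24)
Y(K, d) = (6 + d)/(-1 + K)
A(l) = -23 (A(l) = 1 - 1*24 = 1 - 24 = -23)
a(q, E) = -145 + E + q (a(q, E) = (E + q) - 145 = -145 + E + q)
-3628 - a(A(4), Y(-5, -13)) = -3628 - (-145 + (6 - 13)/(-1 - 5) - 23) = -3628 - (-145 - 7/(-6) - 23) = -3628 - (-145 - 1/6*(-7) - 23) = -3628 - (-145 + 7/6 - 23) = -3628 - 1*(-1001/6) = -3628 + 1001/6 = -20767/6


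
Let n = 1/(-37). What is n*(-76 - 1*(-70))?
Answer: 6/37 ≈ 0.16216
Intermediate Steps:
n = -1/37 ≈ -0.027027
n*(-76 - 1*(-70)) = -(-76 - 1*(-70))/37 = -(-76 + 70)/37 = -1/37*(-6) = 6/37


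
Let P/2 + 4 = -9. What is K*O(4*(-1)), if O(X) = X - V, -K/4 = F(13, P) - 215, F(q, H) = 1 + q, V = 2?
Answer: -4824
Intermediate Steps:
P = -26 (P = -8 + 2*(-9) = -8 - 18 = -26)
K = 804 (K = -4*((1 + 13) - 215) = -4*(14 - 215) = -4*(-201) = 804)
O(X) = -2 + X (O(X) = X - 1*2 = X - 2 = -2 + X)
K*O(4*(-1)) = 804*(-2 + 4*(-1)) = 804*(-2 - 4) = 804*(-6) = -4824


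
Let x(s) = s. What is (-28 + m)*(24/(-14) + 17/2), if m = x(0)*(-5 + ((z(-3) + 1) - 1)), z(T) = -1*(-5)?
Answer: -190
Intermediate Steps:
z(T) = 5
m = 0 (m = 0*(-5 + ((5 + 1) - 1)) = 0*(-5 + (6 - 1)) = 0*(-5 + 5) = 0*0 = 0)
(-28 + m)*(24/(-14) + 17/2) = (-28 + 0)*(24/(-14) + 17/2) = -28*(24*(-1/14) + 17*(1/2)) = -28*(-12/7 + 17/2) = -28*95/14 = -190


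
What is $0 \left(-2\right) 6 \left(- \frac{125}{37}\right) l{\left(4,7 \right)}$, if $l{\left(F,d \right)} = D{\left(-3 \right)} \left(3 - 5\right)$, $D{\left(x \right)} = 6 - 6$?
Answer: $0$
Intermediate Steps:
$D{\left(x \right)} = 0$ ($D{\left(x \right)} = 6 - 6 = 0$)
$l{\left(F,d \right)} = 0$ ($l{\left(F,d \right)} = 0 \left(3 - 5\right) = 0 \left(-2\right) = 0$)
$0 \left(-2\right) 6 \left(- \frac{125}{37}\right) l{\left(4,7 \right)} = 0 \left(-2\right) 6 \left(- \frac{125}{37}\right) 0 = 0 \cdot 6 \left(\left(-125\right) \frac{1}{37}\right) 0 = 0 \left(- \frac{125}{37}\right) 0 = 0 \cdot 0 = 0$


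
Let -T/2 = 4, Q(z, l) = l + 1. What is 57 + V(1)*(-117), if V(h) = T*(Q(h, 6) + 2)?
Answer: 8481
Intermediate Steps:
Q(z, l) = 1 + l
T = -8 (T = -2*4 = -8)
V(h) = -72 (V(h) = -8*((1 + 6) + 2) = -8*(7 + 2) = -8*9 = -72)
57 + V(1)*(-117) = 57 - 72*(-117) = 57 + 8424 = 8481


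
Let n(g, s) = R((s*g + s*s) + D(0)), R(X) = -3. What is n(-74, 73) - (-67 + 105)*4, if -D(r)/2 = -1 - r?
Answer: -155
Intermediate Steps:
D(r) = 2 + 2*r (D(r) = -2*(-1 - r) = 2 + 2*r)
n(g, s) = -3
n(-74, 73) - (-67 + 105)*4 = -3 - (-67 + 105)*4 = -3 - 38*4 = -3 - 1*152 = -3 - 152 = -155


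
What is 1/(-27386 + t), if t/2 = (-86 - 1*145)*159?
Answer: -1/100844 ≈ -9.9163e-6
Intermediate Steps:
t = -73458 (t = 2*((-86 - 1*145)*159) = 2*((-86 - 145)*159) = 2*(-231*159) = 2*(-36729) = -73458)
1/(-27386 + t) = 1/(-27386 - 73458) = 1/(-100844) = -1/100844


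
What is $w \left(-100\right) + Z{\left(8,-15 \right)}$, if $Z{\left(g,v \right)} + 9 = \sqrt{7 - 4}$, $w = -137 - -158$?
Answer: $-2109 + \sqrt{3} \approx -2107.3$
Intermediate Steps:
$w = 21$ ($w = -137 + 158 = 21$)
$Z{\left(g,v \right)} = -9 + \sqrt{3}$ ($Z{\left(g,v \right)} = -9 + \sqrt{7 - 4} = -9 + \sqrt{3}$)
$w \left(-100\right) + Z{\left(8,-15 \right)} = 21 \left(-100\right) - \left(9 - \sqrt{3}\right) = -2100 - \left(9 - \sqrt{3}\right) = -2109 + \sqrt{3}$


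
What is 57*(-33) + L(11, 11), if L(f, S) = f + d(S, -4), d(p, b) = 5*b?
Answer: -1890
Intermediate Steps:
L(f, S) = -20 + f (L(f, S) = f + 5*(-4) = f - 20 = -20 + f)
57*(-33) + L(11, 11) = 57*(-33) + (-20 + 11) = -1881 - 9 = -1890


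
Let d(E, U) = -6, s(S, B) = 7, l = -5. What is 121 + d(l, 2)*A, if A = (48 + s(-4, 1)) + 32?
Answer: -401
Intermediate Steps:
A = 87 (A = (48 + 7) + 32 = 55 + 32 = 87)
121 + d(l, 2)*A = 121 - 6*87 = 121 - 522 = -401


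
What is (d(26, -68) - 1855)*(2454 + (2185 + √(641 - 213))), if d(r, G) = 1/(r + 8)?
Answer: -292577091/34 - 63069*√107/17 ≈ -8.6436e+6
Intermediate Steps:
d(r, G) = 1/(8 + r)
(d(26, -68) - 1855)*(2454 + (2185 + √(641 - 213))) = (1/(8 + 26) - 1855)*(2454 + (2185 + √(641 - 213))) = (1/34 - 1855)*(2454 + (2185 + √428)) = (1/34 - 1855)*(2454 + (2185 + 2*√107)) = -63069*(4639 + 2*√107)/34 = -292577091/34 - 63069*√107/17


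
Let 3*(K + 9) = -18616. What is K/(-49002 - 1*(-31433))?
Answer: 18643/52707 ≈ 0.35371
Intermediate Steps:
K = -18643/3 (K = -9 + (⅓)*(-18616) = -9 - 18616/3 = -18643/3 ≈ -6214.3)
K/(-49002 - 1*(-31433)) = -18643/(3*(-49002 - 1*(-31433))) = -18643/(3*(-49002 + 31433)) = -18643/3/(-17569) = -18643/3*(-1/17569) = 18643/52707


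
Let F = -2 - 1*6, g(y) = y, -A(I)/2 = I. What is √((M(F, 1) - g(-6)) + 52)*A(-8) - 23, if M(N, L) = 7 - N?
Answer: -23 + 16*√73 ≈ 113.70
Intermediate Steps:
A(I) = -2*I
F = -8 (F = -2 - 6 = -8)
√((M(F, 1) - g(-6)) + 52)*A(-8) - 23 = √(((7 - 1*(-8)) - 1*(-6)) + 52)*(-2*(-8)) - 23 = √(((7 + 8) + 6) + 52)*16 - 23 = √((15 + 6) + 52)*16 - 23 = √(21 + 52)*16 - 23 = √73*16 - 23 = 16*√73 - 23 = -23 + 16*√73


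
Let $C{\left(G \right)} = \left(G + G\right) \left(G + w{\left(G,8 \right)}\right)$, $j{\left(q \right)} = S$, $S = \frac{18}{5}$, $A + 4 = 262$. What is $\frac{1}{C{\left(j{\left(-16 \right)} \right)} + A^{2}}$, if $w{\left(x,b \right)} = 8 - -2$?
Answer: $\frac{25}{1666548} \approx 1.5001 \cdot 10^{-5}$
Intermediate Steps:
$A = 258$ ($A = -4 + 262 = 258$)
$w{\left(x,b \right)} = 10$ ($w{\left(x,b \right)} = 8 + 2 = 10$)
$S = \frac{18}{5}$ ($S = 18 \cdot \frac{1}{5} = \frac{18}{5} \approx 3.6$)
$j{\left(q \right)} = \frac{18}{5}$
$C{\left(G \right)} = 2 G \left(10 + G\right)$ ($C{\left(G \right)} = \left(G + G\right) \left(G + 10\right) = 2 G \left(10 + G\right)$)
$\frac{1}{C{\left(j{\left(-16 \right)} \right)} + A^{2}} = \frac{1}{2 \cdot \frac{18}{5} \left(10 + \frac{18}{5}\right) + 258^{2}} = \frac{1}{2 \cdot \frac{18}{5} \cdot \frac{68}{5} + 66564} = \frac{1}{\frac{2448}{25} + 66564} = \frac{1}{\frac{1666548}{25}} = \frac{25}{1666548}$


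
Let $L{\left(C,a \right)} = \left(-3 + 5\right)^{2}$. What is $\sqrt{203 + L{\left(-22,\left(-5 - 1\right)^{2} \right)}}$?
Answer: $3 \sqrt{23} \approx 14.387$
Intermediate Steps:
$L{\left(C,a \right)} = 4$ ($L{\left(C,a \right)} = 2^{2} = 4$)
$\sqrt{203 + L{\left(-22,\left(-5 - 1\right)^{2} \right)}} = \sqrt{203 + 4} = \sqrt{207} = 3 \sqrt{23}$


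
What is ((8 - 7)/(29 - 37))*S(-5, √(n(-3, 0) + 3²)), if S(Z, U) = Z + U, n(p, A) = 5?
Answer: 5/8 - √14/8 ≈ 0.15729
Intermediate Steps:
S(Z, U) = U + Z
((8 - 7)/(29 - 37))*S(-5, √(n(-3, 0) + 3²)) = ((8 - 7)/(29 - 37))*(√(5 + 3²) - 5) = (1/(-8))*(√(5 + 9) - 5) = (1*(-⅛))*(√14 - 5) = -(-5 + √14)/8 = 5/8 - √14/8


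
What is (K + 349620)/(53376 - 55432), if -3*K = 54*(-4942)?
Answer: -54822/257 ≈ -213.32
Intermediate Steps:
K = 88956 (K = -18*(-4942) = -⅓*(-266868) = 88956)
(K + 349620)/(53376 - 55432) = (88956 + 349620)/(53376 - 55432) = 438576/(-2056) = 438576*(-1/2056) = -54822/257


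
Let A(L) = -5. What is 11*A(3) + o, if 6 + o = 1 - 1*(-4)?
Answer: -56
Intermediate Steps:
o = -1 (o = -6 + (1 - 1*(-4)) = -6 + (1 + 4) = -6 + 5 = -1)
11*A(3) + o = 11*(-5) - 1 = -55 - 1 = -56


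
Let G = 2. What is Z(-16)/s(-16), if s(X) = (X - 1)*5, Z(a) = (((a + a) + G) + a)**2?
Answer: -2116/85 ≈ -24.894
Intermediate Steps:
Z(a) = (2 + 3*a)**2 (Z(a) = (((a + a) + 2) + a)**2 = ((2*a + 2) + a)**2 = ((2 + 2*a) + a)**2 = (2 + 3*a)**2)
s(X) = -5 + 5*X (s(X) = (-1 + X)*5 = -5 + 5*X)
Z(-16)/s(-16) = (2 + 3*(-16))**2/(-5 + 5*(-16)) = (2 - 48)**2/(-5 - 80) = (-46)**2/(-85) = 2116*(-1/85) = -2116/85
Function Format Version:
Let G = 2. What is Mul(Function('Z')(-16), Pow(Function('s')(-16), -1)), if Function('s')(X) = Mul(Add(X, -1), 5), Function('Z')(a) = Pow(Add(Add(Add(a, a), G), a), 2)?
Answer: Rational(-2116, 85) ≈ -24.894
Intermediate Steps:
Function('Z')(a) = Pow(Add(2, Mul(3, a)), 2) (Function('Z')(a) = Pow(Add(Add(Add(a, a), 2), a), 2) = Pow(Add(Add(Mul(2, a), 2), a), 2) = Pow(Add(Add(2, Mul(2, a)), a), 2) = Pow(Add(2, Mul(3, a)), 2))
Function('s')(X) = Add(-5, Mul(5, X)) (Function('s')(X) = Mul(Add(-1, X), 5) = Add(-5, Mul(5, X)))
Mul(Function('Z')(-16), Pow(Function('s')(-16), -1)) = Mul(Pow(Add(2, Mul(3, -16)), 2), Pow(Add(-5, Mul(5, -16)), -1)) = Mul(Pow(Add(2, -48), 2), Pow(Add(-5, -80), -1)) = Mul(Pow(-46, 2), Pow(-85, -1)) = Mul(2116, Rational(-1, 85)) = Rational(-2116, 85)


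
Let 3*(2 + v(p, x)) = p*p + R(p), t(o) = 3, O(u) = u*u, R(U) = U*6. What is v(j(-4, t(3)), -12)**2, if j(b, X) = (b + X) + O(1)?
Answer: 4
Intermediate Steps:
R(U) = 6*U
O(u) = u**2
j(b, X) = 1 + X + b (j(b, X) = (b + X) + 1**2 = (X + b) + 1 = 1 + X + b)
v(p, x) = -2 + 2*p + p**2/3 (v(p, x) = -2 + (p*p + 6*p)/3 = -2 + (p**2 + 6*p)/3 = -2 + (2*p + p**2/3) = -2 + 2*p + p**2/3)
v(j(-4, t(3)), -12)**2 = (-2 + 2*(1 + 3 - 4) + (1 + 3 - 4)**2/3)**2 = (-2 + 2*0 + (1/3)*0**2)**2 = (-2 + 0 + (1/3)*0)**2 = (-2 + 0 + 0)**2 = (-2)**2 = 4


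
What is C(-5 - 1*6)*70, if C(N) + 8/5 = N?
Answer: -882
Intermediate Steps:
C(N) = -8/5 + N
C(-5 - 1*6)*70 = (-8/5 + (-5 - 1*6))*70 = (-8/5 + (-5 - 6))*70 = (-8/5 - 11)*70 = -63/5*70 = -882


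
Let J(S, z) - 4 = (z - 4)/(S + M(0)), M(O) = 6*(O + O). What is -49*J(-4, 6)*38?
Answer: -6517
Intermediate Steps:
M(O) = 12*O (M(O) = 6*(2*O) = 12*O)
J(S, z) = 4 + (-4 + z)/S (J(S, z) = 4 + (z - 4)/(S + 12*0) = 4 + (-4 + z)/(S + 0) = 4 + (-4 + z)/S)
-49*J(-4, 6)*38 = -49*(-4 + 6 + 4*(-4))/(-4)*38 = -(-49)*(-4 + 6 - 16)/4*38 = -(-49)*(-14)/4*38 = -49*7/2*38 = -343/2*38 = -6517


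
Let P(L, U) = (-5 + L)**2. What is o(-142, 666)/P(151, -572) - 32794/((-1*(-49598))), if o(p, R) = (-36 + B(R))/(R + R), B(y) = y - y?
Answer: -12932207523/19558772908 ≈ -0.66120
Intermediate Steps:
B(y) = 0
o(p, R) = -18/R (o(p, R) = (-36 + 0)/(R + R) = -36*1/(2*R) = -18/R)
o(-142, 666)/P(151, -572) - 32794/((-1*(-49598))) = (-18/666)/((-5 + 151)**2) - 32794/((-1*(-49598))) = (-18*1/666)/(146**2) - 32794/49598 = -1/37/21316 - 32794*1/49598 = -1/37*1/21316 - 16397/24799 = -1/788692 - 16397/24799 = -12932207523/19558772908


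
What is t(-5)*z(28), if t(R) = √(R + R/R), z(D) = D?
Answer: 56*I ≈ 56.0*I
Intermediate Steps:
t(R) = √(1 + R) (t(R) = √(R + 1) = √(1 + R))
t(-5)*z(28) = √(1 - 5)*28 = √(-4)*28 = (2*I)*28 = 56*I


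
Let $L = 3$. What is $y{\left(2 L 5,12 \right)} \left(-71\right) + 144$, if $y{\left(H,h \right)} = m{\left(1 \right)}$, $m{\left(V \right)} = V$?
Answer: $73$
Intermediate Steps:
$y{\left(H,h \right)} = 1$
$y{\left(2 L 5,12 \right)} \left(-71\right) + 144 = 1 \left(-71\right) + 144 = -71 + 144 = 73$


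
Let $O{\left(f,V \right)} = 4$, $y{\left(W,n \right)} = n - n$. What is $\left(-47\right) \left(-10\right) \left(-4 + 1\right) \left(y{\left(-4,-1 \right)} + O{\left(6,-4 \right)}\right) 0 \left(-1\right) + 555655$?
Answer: $555655$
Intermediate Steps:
$y{\left(W,n \right)} = 0$
$\left(-47\right) \left(-10\right) \left(-4 + 1\right) \left(y{\left(-4,-1 \right)} + O{\left(6,-4 \right)}\right) 0 \left(-1\right) + 555655 = \left(-47\right) \left(-10\right) \left(-4 + 1\right) \left(0 + 4\right) 0 \left(-1\right) + 555655 = 470 - 3 \cdot 4 \cdot 0 \left(-1\right) + 555655 = 470 \left(-3\right) 0 \left(-1\right) + 555655 = 470 \cdot 0 \left(-1\right) + 555655 = 470 \cdot 0 + 555655 = 0 + 555655 = 555655$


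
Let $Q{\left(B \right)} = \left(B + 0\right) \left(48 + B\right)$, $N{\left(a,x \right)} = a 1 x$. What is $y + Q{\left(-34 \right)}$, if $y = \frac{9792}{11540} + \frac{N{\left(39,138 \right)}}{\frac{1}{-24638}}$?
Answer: $- \frac{382557321472}{2885} \approx -1.326 \cdot 10^{8}$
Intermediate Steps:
$N{\left(a,x \right)} = a x$
$Q{\left(B \right)} = B \left(48 + B\right)$
$y = - \frac{382555948212}{2885}$ ($y = \frac{9792}{11540} + \frac{39 \cdot 138}{\frac{1}{-24638}} = 9792 \cdot \frac{1}{11540} + \frac{5382}{- \frac{1}{24638}} = \frac{2448}{2885} + 5382 \left(-24638\right) = \frac{2448}{2885} - 132601716 = - \frac{382555948212}{2885} \approx -1.326 \cdot 10^{8}$)
$y + Q{\left(-34 \right)} = - \frac{382555948212}{2885} - 34 \left(48 - 34\right) = - \frac{382555948212}{2885} - 476 = - \frac{382557321472}{2885}$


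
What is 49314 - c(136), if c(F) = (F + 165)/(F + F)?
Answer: 13413107/272 ≈ 49313.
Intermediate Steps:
c(F) = (165 + F)/(2*F) (c(F) = (165 + F)/((2*F)) = (165 + F)*(1/(2*F)) = (165 + F)/(2*F))
49314 - c(136) = 49314 - (165 + 136)/(2*136) = 49314 - 301/(2*136) = 49314 - 1*301/272 = 49314 - 301/272 = 13413107/272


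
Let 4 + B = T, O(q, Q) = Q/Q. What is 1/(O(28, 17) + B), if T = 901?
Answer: 1/898 ≈ 0.0011136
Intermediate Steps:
O(q, Q) = 1
B = 897 (B = -4 + 901 = 897)
1/(O(28, 17) + B) = 1/(1 + 897) = 1/898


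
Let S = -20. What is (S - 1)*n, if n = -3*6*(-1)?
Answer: -378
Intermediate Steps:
n = 18 (n = -18*(-1) = 18)
(S - 1)*n = (-20 - 1)*18 = -21*18 = -378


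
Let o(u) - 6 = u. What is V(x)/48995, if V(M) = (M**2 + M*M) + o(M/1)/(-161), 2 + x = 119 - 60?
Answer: 729/5497 ≈ 0.13262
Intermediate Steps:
o(u) = 6 + u
x = 57 (x = -2 + (119 - 60) = -2 + 59 = 57)
V(M) = -6/161 + 2*M**2 - M/161 (V(M) = (M**2 + M*M) + (6 + M/1)/(-161) = (M**2 + M**2) + (6 + M*1)*(-1/161) = 2*M**2 + (6 + M)*(-1/161) = 2*M**2 + (-6/161 - M/161) = -6/161 + 2*M**2 - M/161)
V(x)/48995 = (-6/161 + 2*57**2 - 1/161*57)/48995 = (-6/161 + 2*3249 - 57/161)*(1/48995) = (-6/161 + 6498 - 57/161)*(1/48995) = (149445/23)*(1/48995) = 729/5497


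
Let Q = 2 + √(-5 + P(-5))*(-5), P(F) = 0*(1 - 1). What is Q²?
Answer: (2 - 5*I*√5)² ≈ -121.0 - 44.721*I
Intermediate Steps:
P(F) = 0 (P(F) = 0*0 = 0)
Q = 2 - 5*I*√5 (Q = 2 + √(-5 + 0)*(-5) = 2 + √(-5)*(-5) = 2 + (I*√5)*(-5) = 2 - 5*I*√5 ≈ 2.0 - 11.18*I)
Q² = (2 - 5*I*√5)²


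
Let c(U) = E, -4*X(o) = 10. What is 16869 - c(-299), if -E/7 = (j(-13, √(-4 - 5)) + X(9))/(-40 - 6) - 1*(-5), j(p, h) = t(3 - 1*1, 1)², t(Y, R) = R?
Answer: 1555189/92 ≈ 16904.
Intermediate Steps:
X(o) = -5/2 (X(o) = -¼*10 = -5/2)
j(p, h) = 1 (j(p, h) = 1² = 1)
E = -3241/92 (E = -7*((1 - 5/2)/(-40 - 6) - 1*(-5)) = -7*(-3/2/(-46) + 5) = -7*(-3/2*(-1/46) + 5) = -7*(3/92 + 5) = -7*463/92 = -3241/92 ≈ -35.228)
c(U) = -3241/92
16869 - c(-299) = 16869 - 1*(-3241/92) = 16869 + 3241/92 = 1555189/92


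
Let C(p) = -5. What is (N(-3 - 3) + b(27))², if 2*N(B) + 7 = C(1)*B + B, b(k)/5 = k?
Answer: 82369/4 ≈ 20592.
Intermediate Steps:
b(k) = 5*k
N(B) = -7/2 - 2*B (N(B) = -7/2 + (-5*B + B)/2 = -7/2 + (-4*B)/2 = -7/2 - 2*B)
(N(-3 - 3) + b(27))² = ((-7/2 - 2*(-3 - 3)) + 5*27)² = ((-7/2 - 2*(-6)) + 135)² = ((-7/2 + 12) + 135)² = (17/2 + 135)² = (287/2)² = 82369/4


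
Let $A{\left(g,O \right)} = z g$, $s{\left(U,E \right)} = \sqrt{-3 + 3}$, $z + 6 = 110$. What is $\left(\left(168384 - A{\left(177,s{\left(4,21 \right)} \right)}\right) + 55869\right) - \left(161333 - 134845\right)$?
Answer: $179357$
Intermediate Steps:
$z = 104$ ($z = -6 + 110 = 104$)
$s{\left(U,E \right)} = 0$ ($s{\left(U,E \right)} = \sqrt{0} = 0$)
$A{\left(g,O \right)} = 104 g$
$\left(\left(168384 - A{\left(177,s{\left(4,21 \right)} \right)}\right) + 55869\right) - \left(161333 - 134845\right) = \left(\left(168384 - 104 \cdot 177\right) + 55869\right) - \left(161333 - 134845\right) = \left(\left(168384 - 18408\right) + 55869\right) - 26488 = \left(149976 + 55869\right) - 26488 = 205845 - 26488 = 179357$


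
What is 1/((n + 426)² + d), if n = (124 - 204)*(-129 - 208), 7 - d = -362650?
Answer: 1/750355653 ≈ 1.3327e-9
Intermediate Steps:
d = 362657 (d = 7 - 1*(-362650) = 7 + 362650 = 362657)
n = 26960 (n = -80*(-337) = 26960)
1/((n + 426)² + d) = 1/((26960 + 426)² + 362657) = 1/(27386² + 362657) = 1/(749992996 + 362657) = 1/750355653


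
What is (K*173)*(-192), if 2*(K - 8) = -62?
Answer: 763968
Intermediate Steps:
K = -23 (K = 8 + (1/2)*(-62) = 8 - 31 = -23)
(K*173)*(-192) = -23*173*(-192) = -3979*(-192) = 763968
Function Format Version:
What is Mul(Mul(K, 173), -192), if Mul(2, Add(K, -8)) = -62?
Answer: 763968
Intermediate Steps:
K = -23 (K = Add(8, Mul(Rational(1, 2), -62)) = Add(8, -31) = -23)
Mul(Mul(K, 173), -192) = Mul(Mul(-23, 173), -192) = Mul(-3979, -192) = 763968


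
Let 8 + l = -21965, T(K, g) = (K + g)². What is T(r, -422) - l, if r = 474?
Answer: 24677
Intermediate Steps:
l = -21973 (l = -8 - 21965 = -21973)
T(r, -422) - l = (474 - 422)² - 1*(-21973) = 52² + 21973 = 2704 + 21973 = 24677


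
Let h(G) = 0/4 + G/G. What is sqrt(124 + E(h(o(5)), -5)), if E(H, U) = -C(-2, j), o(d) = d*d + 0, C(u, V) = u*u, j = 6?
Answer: 2*sqrt(30) ≈ 10.954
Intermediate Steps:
C(u, V) = u**2
o(d) = d**2 (o(d) = d**2 + 0 = d**2)
h(G) = 1 (h(G) = 0*(1/4) + 1 = 0 + 1 = 1)
E(H, U) = -4 (E(H, U) = -1*(-2)**2 = -1*4 = -4)
sqrt(124 + E(h(o(5)), -5)) = sqrt(124 - 4) = sqrt(120) = 2*sqrt(30)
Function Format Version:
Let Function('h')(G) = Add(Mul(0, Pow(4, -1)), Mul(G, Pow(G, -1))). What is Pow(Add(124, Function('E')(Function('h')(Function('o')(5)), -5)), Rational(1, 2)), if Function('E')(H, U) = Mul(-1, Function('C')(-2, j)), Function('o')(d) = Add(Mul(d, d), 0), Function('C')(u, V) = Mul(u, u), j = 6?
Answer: Mul(2, Pow(30, Rational(1, 2))) ≈ 10.954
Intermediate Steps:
Function('C')(u, V) = Pow(u, 2)
Function('o')(d) = Pow(d, 2) (Function('o')(d) = Add(Pow(d, 2), 0) = Pow(d, 2))
Function('h')(G) = 1 (Function('h')(G) = Add(Mul(0, Rational(1, 4)), 1) = Add(0, 1) = 1)
Function('E')(H, U) = -4 (Function('E')(H, U) = Mul(-1, Pow(-2, 2)) = Mul(-1, 4) = -4)
Pow(Add(124, Function('E')(Function('h')(Function('o')(5)), -5)), Rational(1, 2)) = Pow(Add(124, -4), Rational(1, 2)) = Pow(120, Rational(1, 2)) = Mul(2, Pow(30, Rational(1, 2)))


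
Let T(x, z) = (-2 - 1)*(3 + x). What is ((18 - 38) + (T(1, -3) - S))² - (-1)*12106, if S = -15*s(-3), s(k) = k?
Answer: 18035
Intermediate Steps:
S = 45 (S = -15*(-3) = 45)
T(x, z) = -9 - 3*x (T(x, z) = -3*(3 + x) = -9 - 3*x)
((18 - 38) + (T(1, -3) - S))² - (-1)*12106 = ((18 - 38) + ((-9 - 3*1) - 1*45))² - (-1)*12106 = (-20 + ((-9 - 3) - 45))² - 1*(-12106) = (-20 + (-12 - 45))² + 12106 = (-20 - 57)² + 12106 = (-77)² + 12106 = 5929 + 12106 = 18035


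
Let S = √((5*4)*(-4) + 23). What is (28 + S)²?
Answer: (28 + I*√57)² ≈ 727.0 + 422.79*I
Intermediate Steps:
S = I*√57 (S = √(20*(-4) + 23) = √(-80 + 23) = √(-57) = I*√57 ≈ 7.5498*I)
(28 + S)² = (28 + I*√57)²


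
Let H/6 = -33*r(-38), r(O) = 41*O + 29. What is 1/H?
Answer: 1/302742 ≈ 3.3031e-6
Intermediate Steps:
r(O) = 29 + 41*O
H = 302742 (H = 6*(-33*(29 + 41*(-38))) = 6*(-33*(29 - 1558)) = 6*(-33*(-1529)) = 6*50457 = 302742)
1/H = 1/302742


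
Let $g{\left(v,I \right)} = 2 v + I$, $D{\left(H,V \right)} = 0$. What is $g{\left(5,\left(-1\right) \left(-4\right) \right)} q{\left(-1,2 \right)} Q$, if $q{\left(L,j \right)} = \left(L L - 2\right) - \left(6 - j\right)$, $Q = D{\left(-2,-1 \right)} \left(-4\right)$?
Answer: $0$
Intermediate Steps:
$Q = 0$ ($Q = 0 \left(-4\right) = 0$)
$q{\left(L,j \right)} = -8 + j + L^{2}$ ($q{\left(L,j \right)} = \left(L^{2} - 2\right) + \left(-6 + j\right) = \left(-2 + L^{2}\right) + \left(-6 + j\right) = -8 + j + L^{2}$)
$g{\left(v,I \right)} = I + 2 v$
$g{\left(5,\left(-1\right) \left(-4\right) \right)} q{\left(-1,2 \right)} Q = \left(\left(-1\right) \left(-4\right) + 2 \cdot 5\right) \left(-8 + 2 + \left(-1\right)^{2}\right) 0 = \left(4 + 10\right) \left(-8 + 2 + 1\right) 0 = 14 \left(-5\right) 0 = \left(-70\right) 0 = 0$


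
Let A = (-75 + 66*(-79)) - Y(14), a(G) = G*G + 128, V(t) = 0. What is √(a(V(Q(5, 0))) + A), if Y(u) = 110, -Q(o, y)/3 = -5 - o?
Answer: I*√5271 ≈ 72.602*I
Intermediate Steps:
Q(o, y) = 15 + 3*o (Q(o, y) = -3*(-5 - o) = 15 + 3*o)
a(G) = 128 + G² (a(G) = G² + 128 = 128 + G²)
A = -5399 (A = (-75 + 66*(-79)) - 1*110 = (-75 - 5214) - 110 = -5289 - 110 = -5399)
√(a(V(Q(5, 0))) + A) = √((128 + 0²) - 5399) = √((128 + 0) - 5399) = √(128 - 5399) = √(-5271) = I*√5271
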